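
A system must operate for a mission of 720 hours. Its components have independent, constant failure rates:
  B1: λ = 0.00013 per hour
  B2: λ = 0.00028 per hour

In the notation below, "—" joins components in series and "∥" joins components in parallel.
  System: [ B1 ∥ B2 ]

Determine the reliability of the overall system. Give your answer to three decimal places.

0.984

R(B1) = exp(−0.00013 × 720) = 0.91065
R(B2) = exp(−0.00028 × 720) = 0.81742
Parallel (B1 and B2): 1 − (1 − 0.91065)(1 − 0.81742) = 0.984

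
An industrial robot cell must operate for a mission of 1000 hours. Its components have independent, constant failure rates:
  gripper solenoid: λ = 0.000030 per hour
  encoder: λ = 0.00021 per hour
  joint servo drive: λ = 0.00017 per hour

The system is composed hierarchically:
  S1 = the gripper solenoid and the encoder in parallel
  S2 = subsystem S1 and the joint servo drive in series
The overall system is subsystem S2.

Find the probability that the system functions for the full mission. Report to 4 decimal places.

R(gripper solenoid) = exp(−0.000030 × 1000) = 0.970446
R(encoder) = exp(−0.00021 × 1000) = 0.810584
R(joint servo drive) = exp(−0.00017 × 1000) = 0.843665
Parallel (gripper solenoid and encoder): 1 − (1 − 0.970446)(1 − 0.810584) = 0.994402
Series ([0.994402] and joint servo drive): 0.994402 × 0.843665 = 0.8389

0.8389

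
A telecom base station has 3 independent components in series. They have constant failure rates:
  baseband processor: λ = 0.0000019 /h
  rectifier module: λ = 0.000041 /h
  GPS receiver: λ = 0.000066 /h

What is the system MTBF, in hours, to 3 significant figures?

9180

Series of exponential components: λ_sys = Σ λ_i
λ_sys = 0.0000019 + 0.000041 + 0.000066 = 1.0890e-04 /h
MTBF = 1 / λ_sys = 9180 h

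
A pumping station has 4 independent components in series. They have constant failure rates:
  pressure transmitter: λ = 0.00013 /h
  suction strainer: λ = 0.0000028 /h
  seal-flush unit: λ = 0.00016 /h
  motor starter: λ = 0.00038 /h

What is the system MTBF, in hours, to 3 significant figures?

1490

Series of exponential components: λ_sys = Σ λ_i
λ_sys = 0.00013 + 0.0000028 + 0.00016 + 0.00038 = 6.7280e-04 /h
MTBF = 1 / λ_sys = 1490 h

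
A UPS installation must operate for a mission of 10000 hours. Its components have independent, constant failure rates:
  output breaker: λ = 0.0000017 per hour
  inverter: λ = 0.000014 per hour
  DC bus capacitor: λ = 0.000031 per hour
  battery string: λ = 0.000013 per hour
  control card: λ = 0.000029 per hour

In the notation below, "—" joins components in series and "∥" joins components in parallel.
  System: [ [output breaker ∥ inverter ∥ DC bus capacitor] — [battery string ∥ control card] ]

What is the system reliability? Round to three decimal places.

0.969

R(output breaker) = exp(−0.0000017 × 10000) = 0.98314
R(inverter) = exp(−0.000014 × 10000) = 0.86936
R(DC bus capacitor) = exp(−0.000031 × 10000) = 0.73345
R(battery string) = exp(−0.000013 × 10000) = 0.87810
R(control card) = exp(−0.000029 × 10000) = 0.74826
Parallel (output breaker, inverter, and DC bus capacitor): 1 − (1 − 0.98314)(1 − 0.86936)(1 − 0.73345) = 0.99941
Parallel (battery string and control card): 1 − (1 − 0.87810)(1 − 0.74826) = 0.96931
Series ([0.99941] and [0.96931]): 0.99941 × 0.96931 = 0.969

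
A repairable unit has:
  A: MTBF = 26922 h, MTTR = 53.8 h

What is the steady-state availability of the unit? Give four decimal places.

0.9980

A(A) = MTBF/(MTBF+MTTR) = 26922/(26922+53.8) = 0.9980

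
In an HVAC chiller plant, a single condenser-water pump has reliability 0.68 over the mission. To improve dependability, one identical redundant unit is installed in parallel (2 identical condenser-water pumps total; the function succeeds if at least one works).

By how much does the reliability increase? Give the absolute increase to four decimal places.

0.2176

R_before = 0.68
R_after = 1 − (1 − 0.68)^2 = 0.8976
ΔR = 0.8976 − 0.68 = 0.2176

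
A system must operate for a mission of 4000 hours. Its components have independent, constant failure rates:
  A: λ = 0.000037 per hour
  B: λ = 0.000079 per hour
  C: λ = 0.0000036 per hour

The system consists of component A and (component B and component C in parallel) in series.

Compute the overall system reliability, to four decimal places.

0.8591

R(A) = exp(−0.000037 × 4000) = 0.862431
R(B) = exp(−0.000079 × 4000) = 0.729059
R(C) = exp(−0.0000036 × 4000) = 0.985703
Parallel (B and C): 1 − (1 − 0.729059)(1 − 0.985703) = 0.996126
Series (A and [0.996126]): 0.862431 × 0.996126 = 0.8591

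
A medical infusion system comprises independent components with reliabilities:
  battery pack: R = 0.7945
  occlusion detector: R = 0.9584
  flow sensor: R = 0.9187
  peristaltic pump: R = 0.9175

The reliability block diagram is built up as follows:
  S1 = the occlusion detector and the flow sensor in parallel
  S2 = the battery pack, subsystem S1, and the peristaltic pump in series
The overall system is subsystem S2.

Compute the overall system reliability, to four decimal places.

Parallel (occlusion detector and flow sensor): 1 − (1 − 0.958400)(1 − 0.918700) = 0.996618
Series (battery pack, [0.996618], and peristaltic pump): 0.794500 × 0.996618 × 0.917500 = 0.7265

0.7265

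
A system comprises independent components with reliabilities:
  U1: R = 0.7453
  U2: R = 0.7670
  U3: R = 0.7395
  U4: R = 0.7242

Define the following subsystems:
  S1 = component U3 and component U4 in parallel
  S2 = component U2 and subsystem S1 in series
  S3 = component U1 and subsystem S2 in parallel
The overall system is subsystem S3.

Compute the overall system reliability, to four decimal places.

Parallel (U3 and U4): 1 − (1 − 0.739500)(1 − 0.724200) = 0.928154
Series (U2 and [0.928154]): 0.767000 × 0.928154 = 0.711894
Parallel (U1 and [0.711894]): 1 − (1 − 0.745300)(1 − 0.711894) = 0.9266

0.9266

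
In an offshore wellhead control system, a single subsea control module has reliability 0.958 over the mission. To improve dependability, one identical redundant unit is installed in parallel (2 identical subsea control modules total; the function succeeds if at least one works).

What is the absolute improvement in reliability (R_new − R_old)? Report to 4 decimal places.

0.0402

R_before = 0.958
R_after = 1 − (1 − 0.958)^2 = 0.9982
ΔR = 0.9982 − 0.958 = 0.0402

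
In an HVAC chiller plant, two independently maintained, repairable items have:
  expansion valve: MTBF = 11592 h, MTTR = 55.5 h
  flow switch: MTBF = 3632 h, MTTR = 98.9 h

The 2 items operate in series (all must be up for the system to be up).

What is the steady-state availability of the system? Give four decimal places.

A(expansion valve) = MTBF/(MTBF+MTTR) = 11592/(11592+55.5) = 0.995235
A(flow switch) = MTBF/(MTBF+MTTR) = 3632/(3632+98.9) = 0.973492
Series availability: 0.995235 × 0.973492 = 0.9689

0.9689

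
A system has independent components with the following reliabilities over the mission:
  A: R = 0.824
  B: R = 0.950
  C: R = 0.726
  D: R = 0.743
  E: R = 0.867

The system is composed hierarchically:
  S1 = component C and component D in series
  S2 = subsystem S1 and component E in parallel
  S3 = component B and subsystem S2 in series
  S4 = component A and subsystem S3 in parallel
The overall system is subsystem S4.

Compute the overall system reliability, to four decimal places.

0.9810

Series (C and D): 0.726000 × 0.743000 = 0.539418
Parallel ([0.539418] and E): 1 − (1 − 0.539418)(1 − 0.867000) = 0.938743
Series (B and [0.938743]): 0.950000 × 0.938743 = 0.891806
Parallel (A and [0.891806]): 1 − (1 − 0.824000)(1 − 0.891806) = 0.9810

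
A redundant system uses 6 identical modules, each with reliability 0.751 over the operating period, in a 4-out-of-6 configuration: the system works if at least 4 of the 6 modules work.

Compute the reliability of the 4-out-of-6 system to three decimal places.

0.832

R = Σ_{i=4}^{6} C(6,i) p^i (1−p)^{6−i} with p = 0.751
C(6,4)·0.751^4·0.249^2 = 0.29584
C(6,5)·0.751^5·0.249^1 = 0.35690
C(6,6)·0.751^6·0.249^0 = 0.17941
Sum = 0.832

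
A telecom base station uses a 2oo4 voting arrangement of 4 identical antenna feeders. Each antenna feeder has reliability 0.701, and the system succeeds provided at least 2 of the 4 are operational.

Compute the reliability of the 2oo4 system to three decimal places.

0.917

R = Σ_{i=2}^{4} C(4,i) p^i (1−p)^{4−i} with p = 0.701
C(4,2)·0.701^2·0.299^2 = 0.26359
C(4,3)·0.701^3·0.299^1 = 0.41199
C(4,4)·0.701^4·0.299^0 = 0.24147
Sum = 0.917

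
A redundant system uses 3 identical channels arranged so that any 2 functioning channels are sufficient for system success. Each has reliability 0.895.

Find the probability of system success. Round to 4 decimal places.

R = Σ_{i=2}^{3} C(3,i) p^i (1−p)^{3−i} with p = 0.895
C(3,2)·0.895^2·0.105^1 = 0.252323
C(3,3)·0.895^3·0.105^0 = 0.716917
Sum = 0.9692

0.9692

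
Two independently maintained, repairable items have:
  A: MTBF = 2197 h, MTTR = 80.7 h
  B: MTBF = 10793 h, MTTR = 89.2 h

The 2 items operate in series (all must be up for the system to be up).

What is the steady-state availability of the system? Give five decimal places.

0.95666

A(A) = MTBF/(MTBF+MTTR) = 2197/(2197+80.7) = 0.964570
A(B) = MTBF/(MTBF+MTTR) = 10793/(10793+89.2) = 0.991803
Series availability: 0.964570 × 0.991803 = 0.95666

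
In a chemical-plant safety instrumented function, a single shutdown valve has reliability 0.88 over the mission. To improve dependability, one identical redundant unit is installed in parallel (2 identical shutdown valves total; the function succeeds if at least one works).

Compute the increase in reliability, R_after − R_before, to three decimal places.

0.106

R_before = 0.88
R_after = 1 − (1 − 0.88)^2 = 0.986
ΔR = 0.986 − 0.88 = 0.106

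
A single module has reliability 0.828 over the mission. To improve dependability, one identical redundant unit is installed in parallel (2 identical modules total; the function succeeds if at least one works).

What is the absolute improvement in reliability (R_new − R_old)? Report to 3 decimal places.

0.142

R_before = 0.828
R_after = 1 − (1 − 0.828)^2 = 0.970
ΔR = 0.970 − 0.828 = 0.142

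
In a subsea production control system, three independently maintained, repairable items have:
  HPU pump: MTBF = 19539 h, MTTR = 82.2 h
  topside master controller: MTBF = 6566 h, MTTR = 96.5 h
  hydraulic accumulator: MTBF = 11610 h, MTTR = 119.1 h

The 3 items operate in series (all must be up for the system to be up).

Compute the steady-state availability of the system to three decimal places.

A(HPU pump) = MTBF/(MTBF+MTTR) = 19539/(19539+82.2) = 0.995811
A(topside master controller) = MTBF/(MTBF+MTTR) = 6566/(6566+96.5) = 0.985516
A(hydraulic accumulator) = MTBF/(MTBF+MTTR) = 11610/(11610+119.1) = 0.989846
Series availability: 0.995811 × 0.985516 × 0.989846 = 0.971

0.971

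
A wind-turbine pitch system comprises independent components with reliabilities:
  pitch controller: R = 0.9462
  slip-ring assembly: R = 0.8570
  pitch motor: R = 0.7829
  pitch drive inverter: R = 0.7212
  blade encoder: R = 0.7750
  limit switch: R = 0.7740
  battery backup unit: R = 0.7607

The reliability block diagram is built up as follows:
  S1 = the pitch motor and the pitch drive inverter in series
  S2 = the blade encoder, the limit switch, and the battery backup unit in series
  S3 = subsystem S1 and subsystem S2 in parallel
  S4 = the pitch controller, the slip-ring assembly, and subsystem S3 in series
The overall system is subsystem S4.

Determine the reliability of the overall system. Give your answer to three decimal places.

Series (pitch motor and pitch drive inverter): 0.78290 × 0.72120 = 0.56463
Series (blade encoder, limit switch, and battery backup unit): 0.77500 × 0.77400 × 0.76070 = 0.45631
Parallel ([0.56463] and [0.45631]): 1 − (1 − 0.56463)(1 − 0.45631) = 0.76329
Series (pitch controller, slip-ring assembly, and [0.76329]): 0.94620 × 0.85700 × 0.76329 = 0.619

0.619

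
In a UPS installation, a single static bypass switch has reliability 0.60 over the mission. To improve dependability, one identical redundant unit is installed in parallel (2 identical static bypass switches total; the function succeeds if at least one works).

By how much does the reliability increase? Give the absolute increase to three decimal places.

0.240

R_before = 0.60
R_after = 1 − (1 − 0.60)^2 = 0.840
ΔR = 0.840 − 0.60 = 0.240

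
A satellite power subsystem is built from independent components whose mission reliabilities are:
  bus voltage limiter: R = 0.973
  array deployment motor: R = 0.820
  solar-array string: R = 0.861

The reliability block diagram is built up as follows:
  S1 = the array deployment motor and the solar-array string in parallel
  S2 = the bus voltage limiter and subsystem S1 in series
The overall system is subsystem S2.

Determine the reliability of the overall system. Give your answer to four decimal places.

0.9487

Parallel (array deployment motor and solar-array string): 1 − (1 − 0.820000)(1 − 0.861000) = 0.974980
Series (bus voltage limiter and [0.974980]): 0.973000 × 0.974980 = 0.9487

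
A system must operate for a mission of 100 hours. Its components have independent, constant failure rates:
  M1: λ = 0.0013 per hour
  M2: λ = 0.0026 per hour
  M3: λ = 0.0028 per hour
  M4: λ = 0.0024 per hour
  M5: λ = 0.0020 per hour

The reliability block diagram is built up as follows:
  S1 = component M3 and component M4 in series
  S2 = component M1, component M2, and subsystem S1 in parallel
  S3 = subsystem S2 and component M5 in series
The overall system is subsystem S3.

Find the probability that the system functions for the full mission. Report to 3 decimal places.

0.809

R(M1) = exp(−0.0013 × 100) = 0.87810
R(M2) = exp(−0.0026 × 100) = 0.77105
R(M3) = exp(−0.0028 × 100) = 0.75578
R(M4) = exp(−0.0024 × 100) = 0.78663
R(M5) = exp(−0.0020 × 100) = 0.81873
Series (M3 and M4): 0.75578 × 0.78663 = 0.59452
Parallel (M1, M2, and [0.59452]): 1 − (1 − 0.87810)(1 − 0.77105)(1 − 0.59452) = 0.98868
Series ([0.98868] and M5): 0.98868 × 0.81873 = 0.809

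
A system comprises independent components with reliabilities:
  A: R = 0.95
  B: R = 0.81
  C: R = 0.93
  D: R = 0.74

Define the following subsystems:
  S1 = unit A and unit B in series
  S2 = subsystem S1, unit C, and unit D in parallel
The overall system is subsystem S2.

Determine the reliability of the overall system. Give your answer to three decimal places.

0.996

Series (A and B): 0.95000 × 0.81000 = 0.76950
Parallel ([0.76950], C, and D): 1 − (1 − 0.76950)(1 − 0.93000)(1 − 0.74000) = 0.996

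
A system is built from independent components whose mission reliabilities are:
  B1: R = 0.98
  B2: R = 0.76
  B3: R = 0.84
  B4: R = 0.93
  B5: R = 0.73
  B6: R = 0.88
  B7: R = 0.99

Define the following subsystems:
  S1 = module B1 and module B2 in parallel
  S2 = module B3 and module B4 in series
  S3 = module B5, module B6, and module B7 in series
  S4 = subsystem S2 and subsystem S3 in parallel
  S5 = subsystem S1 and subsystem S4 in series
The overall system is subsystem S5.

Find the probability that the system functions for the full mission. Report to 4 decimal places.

Parallel (B1 and B2): 1 − (1 − 0.980000)(1 − 0.760000) = 0.995200
Series (B3 and B4): 0.840000 × 0.930000 = 0.781200
Series (B5, B6, and B7): 0.730000 × 0.880000 × 0.990000 = 0.635976
Parallel ([0.781200] and [0.635976]): 1 − (1 − 0.781200)(1 − 0.635976) = 0.920352
Series ([0.995200] and [0.920352]): 0.995200 × 0.920352 = 0.9159

0.9159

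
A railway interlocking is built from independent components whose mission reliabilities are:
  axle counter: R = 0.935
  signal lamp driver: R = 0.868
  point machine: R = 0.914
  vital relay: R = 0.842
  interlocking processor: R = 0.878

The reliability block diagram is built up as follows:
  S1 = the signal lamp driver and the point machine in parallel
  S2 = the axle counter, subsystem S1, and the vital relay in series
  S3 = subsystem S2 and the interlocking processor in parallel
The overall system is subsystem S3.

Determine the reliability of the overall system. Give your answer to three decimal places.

0.973

Parallel (signal lamp driver and point machine): 1 − (1 − 0.86800)(1 − 0.91400) = 0.98865
Series (axle counter, [0.98865], and vital relay): 0.93500 × 0.98865 × 0.84200 = 0.77833
Parallel ([0.77833] and interlocking processor): 1 − (1 − 0.77833)(1 − 0.87800) = 0.973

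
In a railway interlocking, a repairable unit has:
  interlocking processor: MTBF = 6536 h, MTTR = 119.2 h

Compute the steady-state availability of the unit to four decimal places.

0.9821

A(interlocking processor) = MTBF/(MTBF+MTTR) = 6536/(6536+119.2) = 0.9821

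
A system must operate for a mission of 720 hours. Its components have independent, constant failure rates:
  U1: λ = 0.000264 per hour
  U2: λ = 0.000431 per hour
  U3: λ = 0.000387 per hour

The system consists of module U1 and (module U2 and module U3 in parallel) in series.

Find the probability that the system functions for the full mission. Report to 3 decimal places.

0.773

R(U1) = exp(−0.000264 × 720) = 0.82689
R(U2) = exp(−0.000431 × 720) = 0.73321
R(U3) = exp(−0.000387 × 720) = 0.75681
Parallel (U2 and U3): 1 − (1 − 0.73321)(1 − 0.75681) = 0.93512
Series (U1 and [0.93512]): 0.82689 × 0.93512 = 0.773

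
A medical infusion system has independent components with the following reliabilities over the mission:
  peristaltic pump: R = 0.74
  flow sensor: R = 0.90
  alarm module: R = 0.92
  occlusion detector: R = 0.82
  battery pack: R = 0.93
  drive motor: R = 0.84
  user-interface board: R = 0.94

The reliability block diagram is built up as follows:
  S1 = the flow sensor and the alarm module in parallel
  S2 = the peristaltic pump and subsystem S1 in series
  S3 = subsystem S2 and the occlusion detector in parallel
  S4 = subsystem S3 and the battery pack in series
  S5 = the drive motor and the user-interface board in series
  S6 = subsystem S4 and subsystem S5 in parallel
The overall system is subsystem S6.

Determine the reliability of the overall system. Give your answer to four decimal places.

0.9759

Parallel (flow sensor and alarm module): 1 − (1 − 0.900000)(1 − 0.920000) = 0.992000
Series (peristaltic pump and [0.992000]): 0.740000 × 0.992000 = 0.734080
Parallel ([0.734080] and occlusion detector): 1 − (1 − 0.734080)(1 − 0.820000) = 0.952134
Series ([0.952134] and battery pack): 0.952134 × 0.930000 = 0.885485
Series (drive motor and user-interface board): 0.840000 × 0.940000 = 0.789600
Parallel ([0.885485] and [0.789600]): 1 − (1 − 0.885485)(1 − 0.789600) = 0.9759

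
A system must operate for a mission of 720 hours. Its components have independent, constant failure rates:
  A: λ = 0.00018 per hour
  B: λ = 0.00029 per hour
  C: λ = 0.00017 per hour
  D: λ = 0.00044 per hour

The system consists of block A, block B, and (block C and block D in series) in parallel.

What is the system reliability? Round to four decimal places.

R(A) = exp(−0.00018 × 720) = 0.878447
R(B) = exp(−0.00029 × 720) = 0.811558
R(C) = exp(−0.00017 × 720) = 0.884794
R(D) = exp(−0.00044 × 720) = 0.728476
Series (C and D): 0.884794 × 0.728476 = 0.644551
Parallel (A, B, and [0.644551]): 1 − (1 − 0.878447)(1 − 0.811558)(1 − 0.644551) = 0.9919

0.9919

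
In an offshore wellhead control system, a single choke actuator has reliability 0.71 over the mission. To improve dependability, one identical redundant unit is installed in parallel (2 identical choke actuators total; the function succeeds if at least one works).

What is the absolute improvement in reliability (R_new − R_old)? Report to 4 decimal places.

0.2059

R_before = 0.71
R_after = 1 − (1 − 0.71)^2 = 0.9159
ΔR = 0.9159 − 0.71 = 0.2059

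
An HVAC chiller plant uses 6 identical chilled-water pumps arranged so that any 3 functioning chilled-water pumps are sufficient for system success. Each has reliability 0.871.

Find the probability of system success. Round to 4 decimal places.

0.9967

R = Σ_{i=3}^{6} C(6,i) p^i (1−p)^{6−i} with p = 0.871
C(6,3)·0.871^3·0.129^3 = 0.028370
C(6,4)·0.871^4·0.129^2 = 0.143662
C(6,5)·0.871^5·0.129^1 = 0.388000
C(6,6)·0.871^6·0.129^0 = 0.436625
Sum = 0.9967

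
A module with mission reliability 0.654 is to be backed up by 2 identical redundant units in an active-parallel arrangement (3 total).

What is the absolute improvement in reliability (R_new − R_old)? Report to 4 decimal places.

0.3046

R_before = 0.654
R_after = 1 − (1 − 0.654)^3 = 0.9586
ΔR = 0.9586 − 0.654 = 0.3046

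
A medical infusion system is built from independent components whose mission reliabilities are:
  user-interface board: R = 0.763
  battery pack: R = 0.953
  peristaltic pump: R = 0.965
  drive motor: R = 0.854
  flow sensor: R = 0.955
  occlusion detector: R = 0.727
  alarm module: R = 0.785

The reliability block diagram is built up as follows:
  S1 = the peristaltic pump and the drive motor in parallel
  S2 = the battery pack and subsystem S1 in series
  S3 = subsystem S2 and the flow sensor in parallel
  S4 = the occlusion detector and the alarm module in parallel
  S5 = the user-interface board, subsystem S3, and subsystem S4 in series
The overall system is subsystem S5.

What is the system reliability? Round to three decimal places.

Parallel (peristaltic pump and drive motor): 1 − (1 − 0.96500)(1 − 0.85400) = 0.99489
Series (battery pack and [0.99489]): 0.95300 × 0.99489 = 0.94813
Parallel ([0.94813] and flow sensor): 1 − (1 − 0.94813)(1 − 0.95500) = 0.99767
Parallel (occlusion detector and alarm module): 1 − (1 − 0.72700)(1 − 0.78500) = 0.94131
Series (user-interface board, [0.99767], and [0.94131]): 0.76300 × 0.99767 × 0.94131 = 0.717

0.717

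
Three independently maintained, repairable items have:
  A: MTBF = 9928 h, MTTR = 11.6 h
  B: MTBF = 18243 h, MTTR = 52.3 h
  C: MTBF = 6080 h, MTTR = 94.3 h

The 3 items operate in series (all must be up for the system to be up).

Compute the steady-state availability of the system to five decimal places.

A(A) = MTBF/(MTBF+MTTR) = 9928/(9928+11.6) = 0.998833
A(B) = MTBF/(MTBF+MTTR) = 18243/(18243+52.3) = 0.997141
A(C) = MTBF/(MTBF+MTTR) = 6080/(6080+94.3) = 0.984727
Series availability: 0.998833 × 0.997141 × 0.984727 = 0.98077

0.98077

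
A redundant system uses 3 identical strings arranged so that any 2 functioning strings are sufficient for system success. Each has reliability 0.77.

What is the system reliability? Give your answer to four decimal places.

0.8656

R = Σ_{i=2}^{3} C(3,i) p^i (1−p)^{3−i} with p = 0.77
C(3,2)·0.77^2·0.23^1 = 0.409101
C(3,3)·0.77^3·0.23^0 = 0.456533
Sum = 0.8656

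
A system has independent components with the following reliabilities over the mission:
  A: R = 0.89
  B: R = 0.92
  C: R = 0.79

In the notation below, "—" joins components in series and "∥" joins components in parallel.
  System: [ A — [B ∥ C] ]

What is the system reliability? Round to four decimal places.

Parallel (B and C): 1 − (1 − 0.920000)(1 − 0.790000) = 0.983200
Series (A and [0.983200]): 0.890000 × 0.983200 = 0.8750

0.8750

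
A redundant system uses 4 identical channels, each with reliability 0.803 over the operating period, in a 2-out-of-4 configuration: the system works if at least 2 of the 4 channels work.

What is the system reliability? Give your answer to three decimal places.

R = Σ_{i=2}^{4} C(4,i) p^i (1−p)^{4−i} with p = 0.803
C(4,2)·0.803^2·0.197^2 = 0.15015
C(4,3)·0.803^3·0.197^1 = 0.40801
C(4,4)·0.803^4·0.197^0 = 0.41578
Sum = 0.974

0.974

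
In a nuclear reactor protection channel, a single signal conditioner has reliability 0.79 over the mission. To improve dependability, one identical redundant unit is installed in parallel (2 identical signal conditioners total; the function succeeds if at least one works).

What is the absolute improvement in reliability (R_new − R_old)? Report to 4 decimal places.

0.1659

R_before = 0.79
R_after = 1 − (1 − 0.79)^2 = 0.9559
ΔR = 0.9559 − 0.79 = 0.1659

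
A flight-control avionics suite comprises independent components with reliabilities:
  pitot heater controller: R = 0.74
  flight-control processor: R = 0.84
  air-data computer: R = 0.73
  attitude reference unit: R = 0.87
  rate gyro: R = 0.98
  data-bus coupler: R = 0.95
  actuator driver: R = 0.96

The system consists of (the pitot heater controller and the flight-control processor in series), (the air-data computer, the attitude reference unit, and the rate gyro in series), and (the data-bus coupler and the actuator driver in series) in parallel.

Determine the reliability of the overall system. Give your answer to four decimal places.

Series (pitot heater controller and flight-control processor): 0.740000 × 0.840000 = 0.621600
Series (air-data computer, attitude reference unit, and rate gyro): 0.730000 × 0.870000 × 0.980000 = 0.622398
Series (data-bus coupler and actuator driver): 0.950000 × 0.960000 = 0.912000
Parallel ([0.621600], [0.622398], and [0.912000]): 1 − (1 − 0.621600)(1 − 0.622398)(1 − 0.912000) = 0.9874

0.9874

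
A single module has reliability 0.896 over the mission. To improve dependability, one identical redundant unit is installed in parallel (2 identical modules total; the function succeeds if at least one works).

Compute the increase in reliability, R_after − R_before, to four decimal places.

R_before = 0.896
R_after = 1 − (1 − 0.896)^2 = 0.9892
ΔR = 0.9892 − 0.896 = 0.0932

0.0932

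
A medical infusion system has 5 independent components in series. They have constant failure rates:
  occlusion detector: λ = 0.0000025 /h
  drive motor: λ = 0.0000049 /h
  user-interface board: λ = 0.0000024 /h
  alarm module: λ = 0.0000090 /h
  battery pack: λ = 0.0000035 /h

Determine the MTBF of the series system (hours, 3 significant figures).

Series of exponential components: λ_sys = Σ λ_i
λ_sys = 0.0000025 + 0.0000049 + 0.0000024 + 0.0000090 + 0.0000035 = 2.2300e-05 /h
MTBF = 1 / λ_sys = 44800 h

44800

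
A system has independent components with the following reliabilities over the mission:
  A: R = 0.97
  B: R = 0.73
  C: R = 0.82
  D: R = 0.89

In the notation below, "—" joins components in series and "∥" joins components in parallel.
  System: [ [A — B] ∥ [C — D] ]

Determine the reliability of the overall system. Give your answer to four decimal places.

0.9211

Series (A and B): 0.970000 × 0.730000 = 0.708100
Series (C and D): 0.820000 × 0.890000 = 0.729800
Parallel ([0.708100] and [0.729800]): 1 − (1 − 0.708100)(1 − 0.729800) = 0.9211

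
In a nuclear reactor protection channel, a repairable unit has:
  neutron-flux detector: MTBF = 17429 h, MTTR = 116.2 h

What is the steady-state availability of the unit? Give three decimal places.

0.993

A(neutron-flux detector) = MTBF/(MTBF+MTTR) = 17429/(17429+116.2) = 0.993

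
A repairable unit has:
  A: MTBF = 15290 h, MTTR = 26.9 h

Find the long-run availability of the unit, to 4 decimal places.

A(A) = MTBF/(MTBF+MTTR) = 15290/(15290+26.9) = 0.9982

0.9982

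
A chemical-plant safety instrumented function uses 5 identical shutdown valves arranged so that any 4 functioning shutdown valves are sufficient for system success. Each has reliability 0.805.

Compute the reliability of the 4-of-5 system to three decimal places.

R = Σ_{i=4}^{5} C(5,i) p^i (1−p)^{5−i} with p = 0.805
C(5,4)·0.805^4·0.195^1 = 0.40944
C(5,5)·0.805^5·0.195^0 = 0.33805
Sum = 0.747

0.747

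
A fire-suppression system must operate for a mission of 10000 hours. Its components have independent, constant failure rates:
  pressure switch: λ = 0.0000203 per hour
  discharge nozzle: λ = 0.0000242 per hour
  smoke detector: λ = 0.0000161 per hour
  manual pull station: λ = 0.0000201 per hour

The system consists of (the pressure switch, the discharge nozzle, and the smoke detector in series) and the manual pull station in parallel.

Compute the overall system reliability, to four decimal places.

0.9172

R(pressure switch) = exp(−0.0000203 × 10000) = 0.816278
R(discharge nozzle) = exp(−0.0000242 × 10000) = 0.785056
R(smoke detector) = exp(−0.0000161 × 10000) = 0.851292
R(manual pull station) = exp(−0.0000201 × 10000) = 0.817912
Series (pressure switch, discharge nozzle, and smoke detector): 0.816278 × 0.785056 × 0.851292 = 0.545528
Parallel ([0.545528] and manual pull station): 1 − (1 − 0.545528)(1 − 0.817912) = 0.9172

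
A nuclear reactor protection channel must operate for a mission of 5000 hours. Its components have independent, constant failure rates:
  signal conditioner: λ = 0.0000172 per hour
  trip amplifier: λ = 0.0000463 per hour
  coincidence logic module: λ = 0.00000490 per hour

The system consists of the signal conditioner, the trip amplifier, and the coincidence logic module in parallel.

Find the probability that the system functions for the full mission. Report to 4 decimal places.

R(signal conditioner) = exp(−0.0000172 × 5000) = 0.917594
R(trip amplifier) = exp(−0.0000463 × 5000) = 0.793343
R(coincidence logic module) = exp(−0.00000490 × 5000) = 0.975798
Parallel (signal conditioner, trip amplifier, and coincidence logic module): 1 − (1 − 0.917594)(1 − 0.793343)(1 − 0.975798) = 0.9996

0.9996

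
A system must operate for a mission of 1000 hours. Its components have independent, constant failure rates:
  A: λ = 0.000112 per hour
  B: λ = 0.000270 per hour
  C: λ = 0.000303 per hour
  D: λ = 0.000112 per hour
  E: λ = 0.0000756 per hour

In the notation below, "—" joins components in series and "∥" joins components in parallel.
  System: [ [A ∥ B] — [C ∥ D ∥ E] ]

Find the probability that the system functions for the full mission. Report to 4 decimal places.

R(A) = exp(−0.000112 × 1000) = 0.894044
R(B) = exp(−0.000270 × 1000) = 0.763379
R(C) = exp(−0.000303 × 1000) = 0.738599
R(D) = exp(−0.000112 × 1000) = 0.894044
R(E) = exp(−0.0000756 × 1000) = 0.927187
Parallel (A and B): 1 − (1 − 0.894044)(1 − 0.763379) = 0.974929
Parallel (C, D, and E): 1 − (1 − 0.738599)(1 − 0.894044)(1 − 0.927187) = 0.997983
Series ([0.974929] and [0.997983]): 0.974929 × 0.997983 = 0.9730

0.9730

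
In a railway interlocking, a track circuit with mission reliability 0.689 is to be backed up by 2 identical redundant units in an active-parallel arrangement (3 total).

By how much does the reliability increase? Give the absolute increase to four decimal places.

R_before = 0.689
R_after = 1 − (1 − 0.689)^3 = 0.9699
ΔR = 0.9699 − 0.689 = 0.2809

0.2809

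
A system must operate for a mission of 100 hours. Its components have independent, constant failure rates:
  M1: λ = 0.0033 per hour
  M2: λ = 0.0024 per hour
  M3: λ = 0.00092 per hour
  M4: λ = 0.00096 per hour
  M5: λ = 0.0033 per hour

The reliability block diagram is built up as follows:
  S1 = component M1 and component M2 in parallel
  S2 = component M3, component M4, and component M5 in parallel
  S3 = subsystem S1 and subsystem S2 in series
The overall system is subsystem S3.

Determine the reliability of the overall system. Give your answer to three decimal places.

R(M1) = exp(−0.0033 × 100) = 0.71892
R(M2) = exp(−0.0024 × 100) = 0.78663
R(M3) = exp(−0.00092 × 100) = 0.91211
R(M4) = exp(−0.00096 × 100) = 0.90846
R(M5) = exp(−0.0033 × 100) = 0.71892
Parallel (M1 and M2): 1 − (1 − 0.71892)(1 − 0.78663) = 0.94003
Parallel (M3, M4, and M5): 1 − (1 − 0.91211)(1 − 0.90846)(1 − 0.71892) = 0.99774
Series ([0.94003] and [0.99774]): 0.94003 × 0.99774 = 0.938

0.938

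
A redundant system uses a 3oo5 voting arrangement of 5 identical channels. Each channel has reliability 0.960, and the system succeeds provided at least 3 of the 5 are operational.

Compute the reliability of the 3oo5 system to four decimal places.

R = Σ_{i=3}^{5} C(5,i) p^i (1−p)^{5−i} with p = 0.960
C(5,3)·0.960^3·0.040^2 = 0.014156
C(5,4)·0.960^4·0.040^1 = 0.169869
C(5,5)·0.960^5·0.040^0 = 0.815373
Sum = 0.9994

0.9994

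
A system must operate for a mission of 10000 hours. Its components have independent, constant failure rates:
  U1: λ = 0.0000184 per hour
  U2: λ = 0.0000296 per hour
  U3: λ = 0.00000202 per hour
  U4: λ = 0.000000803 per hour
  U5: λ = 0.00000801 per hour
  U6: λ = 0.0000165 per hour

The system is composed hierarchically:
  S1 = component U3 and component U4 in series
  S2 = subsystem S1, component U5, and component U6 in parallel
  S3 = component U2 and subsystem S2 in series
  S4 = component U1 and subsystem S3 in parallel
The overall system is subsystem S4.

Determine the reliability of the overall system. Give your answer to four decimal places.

0.9569

R(U1) = exp(−0.0000184 × 10000) = 0.831936
R(U2) = exp(−0.0000296 × 10000) = 0.743787
R(U3) = exp(−0.00000202 × 10000) = 0.980003
R(U4) = exp(−0.000000803 × 10000) = 0.992002
R(U5) = exp(−0.00000801 × 10000) = 0.923024
R(U6) = exp(−0.0000165 × 10000) = 0.847894
Series (U3 and U4): 0.980003 × 0.992002 = 0.972165
Parallel ([0.972165], U5, and U6): 1 − (1 − 0.972165)(1 − 0.923024)(1 − 0.847894) = 0.999674
Series (U2 and [0.999674]): 0.743787 × 0.999674 = 0.743545
Parallel (U1 and [0.743545]): 1 − (1 − 0.831936)(1 − 0.743545) = 0.9569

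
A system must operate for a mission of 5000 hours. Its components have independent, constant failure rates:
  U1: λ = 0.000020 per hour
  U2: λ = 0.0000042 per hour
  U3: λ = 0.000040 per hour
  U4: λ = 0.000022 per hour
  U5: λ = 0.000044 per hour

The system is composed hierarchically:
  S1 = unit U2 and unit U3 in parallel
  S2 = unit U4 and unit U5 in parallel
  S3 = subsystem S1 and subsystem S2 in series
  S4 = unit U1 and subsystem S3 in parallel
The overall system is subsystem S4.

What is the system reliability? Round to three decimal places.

R(U1) = exp(−0.000020 × 5000) = 0.90484
R(U2) = exp(−0.0000042 × 5000) = 0.97922
R(U3) = exp(−0.000040 × 5000) = 0.81873
R(U4) = exp(−0.000022 × 5000) = 0.89583
R(U5) = exp(−0.000044 × 5000) = 0.80252
Parallel (U2 and U3): 1 − (1 − 0.97922)(1 − 0.81873) = 0.99623
Parallel (U4 and U5): 1 − (1 − 0.89583)(1 − 0.80252) = 0.97943
Series ([0.99623] and [0.97943]): 0.99623 × 0.97943 = 0.97574
Parallel (U1 and [0.97574]): 1 − (1 − 0.90484)(1 − 0.97574) = 0.998

0.998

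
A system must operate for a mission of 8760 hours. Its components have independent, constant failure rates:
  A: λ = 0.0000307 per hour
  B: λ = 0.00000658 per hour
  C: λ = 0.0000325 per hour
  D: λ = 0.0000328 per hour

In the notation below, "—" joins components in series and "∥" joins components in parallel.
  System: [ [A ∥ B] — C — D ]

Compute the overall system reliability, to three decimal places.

0.557

R(A) = exp(−0.0000307 × 8760) = 0.76420
R(B) = exp(−0.00000658 × 8760) = 0.94399
R(C) = exp(−0.0000325 × 8760) = 0.75224
R(D) = exp(−0.0000328 × 8760) = 0.75027
Parallel (A and B): 1 − (1 − 0.76420)(1 − 0.94399) = 0.98679
Series ([0.98679], C, and D): 0.98679 × 0.75224 × 0.75027 = 0.557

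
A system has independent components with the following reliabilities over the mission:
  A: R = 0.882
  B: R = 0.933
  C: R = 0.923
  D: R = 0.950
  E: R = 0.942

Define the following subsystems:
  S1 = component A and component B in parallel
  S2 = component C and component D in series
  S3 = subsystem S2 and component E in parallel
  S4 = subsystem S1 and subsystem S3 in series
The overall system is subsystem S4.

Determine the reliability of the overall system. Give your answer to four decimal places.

0.9850

Parallel (A and B): 1 − (1 − 0.882000)(1 − 0.933000) = 0.992094
Series (C and D): 0.923000 × 0.950000 = 0.876850
Parallel ([0.876850] and E): 1 − (1 − 0.876850)(1 − 0.942000) = 0.992857
Series ([0.992094] and [0.992857]): 0.992094 × 0.992857 = 0.9850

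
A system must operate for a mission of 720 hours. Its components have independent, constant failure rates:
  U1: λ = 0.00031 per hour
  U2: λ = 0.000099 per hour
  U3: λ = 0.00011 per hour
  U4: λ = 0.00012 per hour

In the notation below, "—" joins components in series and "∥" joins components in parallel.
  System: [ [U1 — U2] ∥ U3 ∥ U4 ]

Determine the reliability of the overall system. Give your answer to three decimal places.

R(U1) = exp(−0.00031 × 720) = 0.79995
R(U2) = exp(−0.000099 × 720) = 0.93120
R(U3) = exp(−0.00011 × 720) = 0.92386
R(U4) = exp(−0.00012 × 720) = 0.91723
Series (U1 and U2): 0.79995 × 0.93120 = 0.74491
Parallel ([0.74491], U3, and U4): 1 − (1 − 0.74491)(1 − 0.92386)(1 − 0.91723) = 0.998

0.998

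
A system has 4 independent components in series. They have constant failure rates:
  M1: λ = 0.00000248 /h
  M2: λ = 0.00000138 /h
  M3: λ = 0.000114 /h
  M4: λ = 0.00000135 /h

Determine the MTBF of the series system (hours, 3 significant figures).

8390

Series of exponential components: λ_sys = Σ λ_i
λ_sys = 0.00000248 + 0.00000138 + 0.000114 + 0.00000135 = 1.1921e-04 /h
MTBF = 1 / λ_sys = 8390 h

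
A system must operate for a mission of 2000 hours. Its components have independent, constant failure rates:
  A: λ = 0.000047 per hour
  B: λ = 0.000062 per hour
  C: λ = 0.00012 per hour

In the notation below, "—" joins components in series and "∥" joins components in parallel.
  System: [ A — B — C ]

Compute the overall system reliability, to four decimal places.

R(A) = exp(−0.000047 × 2000) = 0.910283
R(B) = exp(−0.000062 × 2000) = 0.883380
R(C) = exp(−0.00012 × 2000) = 0.786628
Series (A, B, and C): 0.910283 × 0.883380 × 0.786628 = 0.6325

0.6325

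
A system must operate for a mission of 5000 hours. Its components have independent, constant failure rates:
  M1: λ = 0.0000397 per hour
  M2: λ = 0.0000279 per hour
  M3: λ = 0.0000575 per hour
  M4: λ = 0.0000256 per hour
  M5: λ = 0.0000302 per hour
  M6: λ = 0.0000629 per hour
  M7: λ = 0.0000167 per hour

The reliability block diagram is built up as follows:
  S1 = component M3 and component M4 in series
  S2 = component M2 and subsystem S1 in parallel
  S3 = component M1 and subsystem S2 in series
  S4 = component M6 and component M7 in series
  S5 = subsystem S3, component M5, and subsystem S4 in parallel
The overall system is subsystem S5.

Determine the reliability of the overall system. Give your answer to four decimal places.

R(M1) = exp(−0.0000397 × 5000) = 0.819960
R(M2) = exp(−0.0000279 × 5000) = 0.869793
R(M3) = exp(−0.0000575 × 5000) = 0.750137
R(M4) = exp(−0.0000256 × 5000) = 0.879853
R(M5) = exp(−0.0000302 × 5000) = 0.859848
R(M6) = exp(−0.0000629 × 5000) = 0.730154
R(M7) = exp(−0.0000167 × 5000) = 0.919891
Series (M3 and M4): 0.750137 × 0.879853 = 0.660010
Parallel (M2 and [0.660010]): 1 − (1 − 0.869793)(1 − 0.660010) = 0.955731
Series (M1 and [0.955731]): 0.819960 × 0.955731 = 0.783661
Series (M6 and M7): 0.730154 × 0.919891 = 0.671662
Parallel ([0.783661], M5, and [0.671662]): 1 − (1 − 0.783661)(1 − 0.859848)(1 − 0.671662) = 0.9900

0.9900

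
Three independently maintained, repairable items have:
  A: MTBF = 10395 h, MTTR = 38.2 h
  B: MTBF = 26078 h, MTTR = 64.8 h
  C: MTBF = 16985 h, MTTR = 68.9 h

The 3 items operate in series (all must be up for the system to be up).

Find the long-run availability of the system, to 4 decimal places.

A(A) = MTBF/(MTBF+MTTR) = 10395/(10395+38.2) = 0.996339
A(B) = MTBF/(MTBF+MTTR) = 26078/(26078+64.8) = 0.997521
A(C) = MTBF/(MTBF+MTTR) = 16985/(16985+68.9) = 0.995960
Series availability: 0.996339 × 0.997521 × 0.995960 = 0.9899

0.9899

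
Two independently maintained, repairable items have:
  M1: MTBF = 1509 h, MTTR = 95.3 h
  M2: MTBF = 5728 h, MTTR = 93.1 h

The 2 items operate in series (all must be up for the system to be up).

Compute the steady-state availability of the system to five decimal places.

0.92555

A(M1) = MTBF/(MTBF+MTTR) = 1509/(1509+95.3) = 0.940597
A(M2) = MTBF/(MTBF+MTTR) = 5728/(5728+93.1) = 0.984006
Series availability: 0.940597 × 0.984006 = 0.92555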